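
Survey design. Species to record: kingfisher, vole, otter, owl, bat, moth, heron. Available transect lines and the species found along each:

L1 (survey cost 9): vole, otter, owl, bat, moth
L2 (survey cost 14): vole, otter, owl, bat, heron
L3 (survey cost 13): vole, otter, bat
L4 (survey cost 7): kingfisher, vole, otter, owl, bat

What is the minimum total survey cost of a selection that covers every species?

30

L1, L2, L4 cover every species at survey cost 9 + 14 + 7 = 30.
Any cover uses at least 3 transects; among all covering selections none totals below 30.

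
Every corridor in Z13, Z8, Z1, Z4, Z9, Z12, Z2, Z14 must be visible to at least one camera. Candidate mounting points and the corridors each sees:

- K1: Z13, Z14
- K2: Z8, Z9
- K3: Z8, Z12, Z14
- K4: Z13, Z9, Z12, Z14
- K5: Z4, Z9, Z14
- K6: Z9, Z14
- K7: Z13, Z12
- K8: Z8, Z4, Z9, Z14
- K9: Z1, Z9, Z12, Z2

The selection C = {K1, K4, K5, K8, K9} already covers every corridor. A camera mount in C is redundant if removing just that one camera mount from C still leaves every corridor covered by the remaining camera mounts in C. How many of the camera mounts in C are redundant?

Drop K1: the rest still cover every corridor — redundant.
Drop K4: the rest still cover every corridor — redundant.
Drop K5: the rest still cover every corridor — redundant.
Drop K8: Z8 uncovered — not redundant.
Drop K9: Z1, Z2 uncovered — not redundant.
3 redundant: K1, K4, K5.

3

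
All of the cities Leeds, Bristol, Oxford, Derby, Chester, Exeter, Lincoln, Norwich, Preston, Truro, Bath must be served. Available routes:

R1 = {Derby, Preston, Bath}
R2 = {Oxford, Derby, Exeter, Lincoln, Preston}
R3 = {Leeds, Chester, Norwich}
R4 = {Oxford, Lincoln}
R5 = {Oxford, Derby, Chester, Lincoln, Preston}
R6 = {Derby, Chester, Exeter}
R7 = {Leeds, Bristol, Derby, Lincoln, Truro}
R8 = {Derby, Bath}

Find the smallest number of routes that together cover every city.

4

R1, R2, R3, R7 together cover {Leeds, Bristol, Oxford, Derby, Chester, Exeter, Lincoln, Norwich, Preston, Truro, Bath} — every city.
No 3 of the 8 routes cover everything (all 56 triples fall short), so 4 is minimum.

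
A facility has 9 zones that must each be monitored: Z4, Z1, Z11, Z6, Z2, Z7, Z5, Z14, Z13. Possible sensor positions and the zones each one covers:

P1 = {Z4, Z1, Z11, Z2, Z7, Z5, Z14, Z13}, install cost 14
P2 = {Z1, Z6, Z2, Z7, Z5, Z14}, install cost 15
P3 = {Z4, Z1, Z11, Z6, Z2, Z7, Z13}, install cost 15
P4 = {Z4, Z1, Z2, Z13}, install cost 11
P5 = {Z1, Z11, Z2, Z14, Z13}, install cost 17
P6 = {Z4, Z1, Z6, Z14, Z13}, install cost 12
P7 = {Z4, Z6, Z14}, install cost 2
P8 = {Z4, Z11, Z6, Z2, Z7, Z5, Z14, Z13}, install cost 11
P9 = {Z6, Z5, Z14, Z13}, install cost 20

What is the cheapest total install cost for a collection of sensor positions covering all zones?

P1, P7 cover every zone at install cost 14 + 2 = 16.
Any cover uses at least 2 sensor positions; among all covering selections none totals below 16.
Greedy by coverage-per-install cost would pick P7, P8, P4 for 24 — worse than the optimum 16.

16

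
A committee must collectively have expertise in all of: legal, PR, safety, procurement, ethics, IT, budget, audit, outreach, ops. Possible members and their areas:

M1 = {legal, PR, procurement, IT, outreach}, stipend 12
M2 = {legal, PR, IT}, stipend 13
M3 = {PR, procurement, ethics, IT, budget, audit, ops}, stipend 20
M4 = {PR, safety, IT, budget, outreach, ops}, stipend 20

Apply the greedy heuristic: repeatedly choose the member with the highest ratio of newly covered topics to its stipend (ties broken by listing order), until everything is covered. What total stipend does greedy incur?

52

Pick 1: M1 adds 5 new (legal, PR, procurement, IT, outreach) at stipend 12 (ratio 5/12).
Pick 2: M3 adds 4 new (ethics, budget, audit, ops) at stipend 20 (ratio 4/20).
Pick 3: M4 adds 1 new (safety) at stipend 20 (ratio 1/20).
Greedy total stipend: 12 + 20 + 20 = 52.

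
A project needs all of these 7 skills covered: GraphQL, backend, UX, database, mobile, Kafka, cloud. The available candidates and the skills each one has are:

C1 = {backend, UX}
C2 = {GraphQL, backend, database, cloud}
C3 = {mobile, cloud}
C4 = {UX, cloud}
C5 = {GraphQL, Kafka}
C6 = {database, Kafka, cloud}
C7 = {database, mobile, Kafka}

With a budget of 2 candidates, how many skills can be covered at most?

6

Choosing C2, C7 covers {GraphQL, backend, database, mobile, Kafka, cloud} — 6 skills.
No choice of 2 candidates does better; here UX is left uncovered.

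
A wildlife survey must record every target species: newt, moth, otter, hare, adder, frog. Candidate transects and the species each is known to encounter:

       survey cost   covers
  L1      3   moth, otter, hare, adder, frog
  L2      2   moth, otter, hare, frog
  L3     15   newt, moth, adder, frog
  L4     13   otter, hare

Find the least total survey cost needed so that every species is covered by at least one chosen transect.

17

L2, L3 cover every species at survey cost 2 + 15 = 17.
Any cover uses at least 2 transects; among all covering selections none totals below 17.
Greedy by coverage-per-survey cost would pick L2, L1, L3 for 20 — worse than the optimum 17.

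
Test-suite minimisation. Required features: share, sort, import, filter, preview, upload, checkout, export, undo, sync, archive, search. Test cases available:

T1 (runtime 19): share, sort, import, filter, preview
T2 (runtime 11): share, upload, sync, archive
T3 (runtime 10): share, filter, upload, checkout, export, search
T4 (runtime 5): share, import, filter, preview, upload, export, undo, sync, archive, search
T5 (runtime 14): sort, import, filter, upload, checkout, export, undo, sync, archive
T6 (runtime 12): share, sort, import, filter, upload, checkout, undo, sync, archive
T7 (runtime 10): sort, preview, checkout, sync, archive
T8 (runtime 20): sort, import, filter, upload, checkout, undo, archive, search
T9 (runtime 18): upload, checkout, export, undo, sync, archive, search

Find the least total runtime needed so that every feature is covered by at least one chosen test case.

T4, T7 cover every feature at runtime 5 + 10 = 15.
Any cover uses at least 2 test cases; among all covering selections none totals below 15.

15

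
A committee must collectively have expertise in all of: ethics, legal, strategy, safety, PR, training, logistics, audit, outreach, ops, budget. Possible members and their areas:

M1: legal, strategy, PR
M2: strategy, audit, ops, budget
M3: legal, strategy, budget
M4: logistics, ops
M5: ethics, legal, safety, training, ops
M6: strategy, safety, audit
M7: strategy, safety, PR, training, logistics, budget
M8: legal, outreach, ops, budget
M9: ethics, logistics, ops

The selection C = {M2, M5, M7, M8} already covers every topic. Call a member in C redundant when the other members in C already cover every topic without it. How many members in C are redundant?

0

Drop M2: audit uncovered — not redundant.
Drop M5: ethics uncovered — not redundant.
Drop M7: PR, logistics uncovered — not redundant.
Drop M8: outreach uncovered — not redundant.
None of the members in C is redundant.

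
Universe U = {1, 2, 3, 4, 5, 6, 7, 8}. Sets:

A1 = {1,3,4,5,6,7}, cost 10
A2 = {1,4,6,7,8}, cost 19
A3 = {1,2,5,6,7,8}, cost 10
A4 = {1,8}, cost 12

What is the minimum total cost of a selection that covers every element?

A1, A3 cover every element at cost 10 + 10 = 20.
Any cover uses at least 2 sets; among all covering selections none totals below 20.

20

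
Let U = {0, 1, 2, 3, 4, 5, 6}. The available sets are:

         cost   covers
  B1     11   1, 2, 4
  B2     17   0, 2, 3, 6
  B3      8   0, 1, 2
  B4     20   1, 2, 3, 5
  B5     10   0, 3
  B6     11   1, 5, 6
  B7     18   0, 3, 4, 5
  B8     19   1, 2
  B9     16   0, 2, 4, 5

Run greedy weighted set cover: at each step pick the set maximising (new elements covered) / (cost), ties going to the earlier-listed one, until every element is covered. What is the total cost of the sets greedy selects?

37

Pick 1: B3 adds 3 new (0, 1, 2) at cost 8 (ratio 3/8).
Pick 2: B6 adds 2 new (5, 6) at cost 11 (ratio 2/11).
Pick 3: B7 adds 2 new (3, 4) at cost 18 (ratio 2/18).
Greedy total cost: 8 + 11 + 18 = 37. (The true optimum is 32, so greedy overshoots here.)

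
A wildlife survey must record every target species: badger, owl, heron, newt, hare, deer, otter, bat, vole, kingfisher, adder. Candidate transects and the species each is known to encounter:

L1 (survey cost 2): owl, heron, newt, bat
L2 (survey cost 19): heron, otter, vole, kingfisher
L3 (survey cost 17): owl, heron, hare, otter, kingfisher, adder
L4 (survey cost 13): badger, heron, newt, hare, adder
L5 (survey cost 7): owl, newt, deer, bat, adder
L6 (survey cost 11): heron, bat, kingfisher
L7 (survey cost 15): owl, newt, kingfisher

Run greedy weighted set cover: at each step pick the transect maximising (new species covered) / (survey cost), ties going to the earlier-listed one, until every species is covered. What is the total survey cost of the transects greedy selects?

58

Pick 1: L1 adds 4 new (owl, heron, newt, bat) at survey cost 2 (ratio 4/2).
Pick 2: L5 adds 2 new (deer, adder) at survey cost 7 (ratio 2/7).
Pick 3: L3 adds 3 new (hare, otter, kingfisher) at survey cost 17 (ratio 3/17).
Pick 4: L4 adds 1 new (badger) at survey cost 13 (ratio 1/13).
Pick 5: L2 adds 1 new (vole) at survey cost 19 (ratio 1/19).
Greedy total survey cost: 2 + 7 + 17 + 13 + 19 = 58. (The true optimum is 39, so greedy overshoots here.)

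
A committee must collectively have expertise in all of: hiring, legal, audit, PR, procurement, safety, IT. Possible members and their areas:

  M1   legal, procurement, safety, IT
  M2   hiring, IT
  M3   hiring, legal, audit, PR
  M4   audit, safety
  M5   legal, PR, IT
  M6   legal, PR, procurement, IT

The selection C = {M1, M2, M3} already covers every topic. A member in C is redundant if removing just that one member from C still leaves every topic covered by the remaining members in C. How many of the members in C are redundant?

1

Drop M1: procurement, safety uncovered — not redundant.
Drop M2: the rest still cover every topic — redundant.
Drop M3: audit, PR uncovered — not redundant.
1 redundant: M2.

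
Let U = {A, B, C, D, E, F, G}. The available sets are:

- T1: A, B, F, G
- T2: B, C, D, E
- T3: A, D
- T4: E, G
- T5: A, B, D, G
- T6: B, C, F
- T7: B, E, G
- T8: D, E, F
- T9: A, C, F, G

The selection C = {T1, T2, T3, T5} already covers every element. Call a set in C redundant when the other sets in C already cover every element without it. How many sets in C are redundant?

Drop T1: F uncovered — not redundant.
Drop T2: C, E uncovered — not redundant.
Drop T3: the rest still cover every element — redundant.
Drop T5: the rest still cover every element — redundant.
2 redundant: T3, T5.

2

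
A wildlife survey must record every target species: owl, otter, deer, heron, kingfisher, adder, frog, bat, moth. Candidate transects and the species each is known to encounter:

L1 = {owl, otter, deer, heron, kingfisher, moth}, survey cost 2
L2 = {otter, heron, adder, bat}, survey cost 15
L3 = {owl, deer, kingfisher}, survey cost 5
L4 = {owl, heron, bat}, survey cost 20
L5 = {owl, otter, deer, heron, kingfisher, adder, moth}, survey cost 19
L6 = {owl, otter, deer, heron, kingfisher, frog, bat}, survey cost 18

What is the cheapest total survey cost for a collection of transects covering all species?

L1, L2, L6 cover every species at survey cost 2 + 15 + 18 = 35.
Any cover uses at least 2 transects; among all covering selections none totals below 35.

35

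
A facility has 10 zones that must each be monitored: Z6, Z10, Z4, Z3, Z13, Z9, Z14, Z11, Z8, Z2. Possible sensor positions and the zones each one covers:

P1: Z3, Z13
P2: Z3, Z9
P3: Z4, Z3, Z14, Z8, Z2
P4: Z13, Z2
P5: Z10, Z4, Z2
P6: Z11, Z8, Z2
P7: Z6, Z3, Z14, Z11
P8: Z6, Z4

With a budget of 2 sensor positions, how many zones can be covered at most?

7

Choosing P3, P7 covers {Z6, Z4, Z3, Z14, Z11, Z8, Z2} — 7 zones.
No choice of 2 sensor positions does better; here Z10, Z13, Z9 are left uncovered.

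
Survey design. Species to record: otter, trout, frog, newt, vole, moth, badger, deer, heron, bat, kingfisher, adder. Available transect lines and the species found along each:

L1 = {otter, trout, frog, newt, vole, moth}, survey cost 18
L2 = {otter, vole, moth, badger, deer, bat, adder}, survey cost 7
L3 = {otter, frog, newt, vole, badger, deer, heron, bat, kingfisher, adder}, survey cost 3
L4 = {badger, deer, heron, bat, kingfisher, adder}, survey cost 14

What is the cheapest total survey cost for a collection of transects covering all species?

L1, L3 cover every species at survey cost 18 + 3 = 21.
Any cover uses at least 2 transects; among all covering selections none totals below 21.

21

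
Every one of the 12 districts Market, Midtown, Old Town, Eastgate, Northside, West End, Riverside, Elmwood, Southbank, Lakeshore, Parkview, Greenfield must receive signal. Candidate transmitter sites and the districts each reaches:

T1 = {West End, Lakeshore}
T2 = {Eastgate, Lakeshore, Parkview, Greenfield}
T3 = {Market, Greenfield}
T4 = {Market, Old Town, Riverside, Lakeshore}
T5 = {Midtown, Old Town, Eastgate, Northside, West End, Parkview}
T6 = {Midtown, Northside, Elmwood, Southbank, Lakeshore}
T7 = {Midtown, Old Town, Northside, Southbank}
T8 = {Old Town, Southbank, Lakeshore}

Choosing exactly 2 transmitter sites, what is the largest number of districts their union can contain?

Choosing T4, T5 covers {Market, Midtown, Old Town, Eastgate, Northside, West End, Riverside, Lakeshore, Parkview} — 9 districts.
No choice of 2 transmitter sites does better; here Elmwood, Southbank, Greenfield are left uncovered.

9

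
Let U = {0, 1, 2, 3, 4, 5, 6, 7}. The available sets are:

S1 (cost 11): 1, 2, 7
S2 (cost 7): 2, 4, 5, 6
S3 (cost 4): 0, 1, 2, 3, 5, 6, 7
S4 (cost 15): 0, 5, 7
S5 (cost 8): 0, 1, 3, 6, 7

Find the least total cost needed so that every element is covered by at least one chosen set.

S2, S3 cover every element at cost 7 + 4 = 11.
Any cover uses at least 2 sets; among all covering selections none totals below 11.

11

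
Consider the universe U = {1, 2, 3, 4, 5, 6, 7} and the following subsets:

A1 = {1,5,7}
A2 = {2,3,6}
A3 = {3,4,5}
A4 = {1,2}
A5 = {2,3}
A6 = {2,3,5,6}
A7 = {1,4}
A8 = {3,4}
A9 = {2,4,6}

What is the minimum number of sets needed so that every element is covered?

3

A1, A2, A3 together cover {1, 2, 3, 4, 5, 6, 7} — every element.
No 2 of the 9 sets cover everything (all 36 pairs fall short), so 3 is minimum.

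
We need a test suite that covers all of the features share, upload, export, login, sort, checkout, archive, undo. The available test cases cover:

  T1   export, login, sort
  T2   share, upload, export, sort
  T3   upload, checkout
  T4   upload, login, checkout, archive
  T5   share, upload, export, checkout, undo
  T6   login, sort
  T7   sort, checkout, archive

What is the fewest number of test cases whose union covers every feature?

T1, T4, T5 together cover {share, upload, export, login, sort, checkout, archive, undo} — every feature.
No 2 of the 7 test cases cover everything (all 21 pairs fall short), so 3 is minimum.

3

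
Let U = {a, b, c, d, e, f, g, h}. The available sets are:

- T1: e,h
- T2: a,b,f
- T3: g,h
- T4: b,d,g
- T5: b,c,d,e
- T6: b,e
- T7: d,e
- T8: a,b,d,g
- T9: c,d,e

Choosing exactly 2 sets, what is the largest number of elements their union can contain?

6

Choosing T1, T8 covers {a, b, d, e, g, h} — 6 elements.
No choice of 2 sets does better; here c, f are left uncovered.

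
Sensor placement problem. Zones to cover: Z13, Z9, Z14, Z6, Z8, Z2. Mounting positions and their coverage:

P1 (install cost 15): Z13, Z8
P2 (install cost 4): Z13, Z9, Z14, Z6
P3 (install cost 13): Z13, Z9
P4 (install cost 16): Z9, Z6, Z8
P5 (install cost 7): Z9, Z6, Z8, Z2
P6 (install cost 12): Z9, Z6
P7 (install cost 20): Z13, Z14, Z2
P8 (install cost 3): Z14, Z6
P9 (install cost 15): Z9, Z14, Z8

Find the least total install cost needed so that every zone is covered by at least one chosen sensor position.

P2, P5 cover every zone at install cost 4 + 7 = 11.
Any cover uses at least 2 sensor positions; among all covering selections none totals below 11.

11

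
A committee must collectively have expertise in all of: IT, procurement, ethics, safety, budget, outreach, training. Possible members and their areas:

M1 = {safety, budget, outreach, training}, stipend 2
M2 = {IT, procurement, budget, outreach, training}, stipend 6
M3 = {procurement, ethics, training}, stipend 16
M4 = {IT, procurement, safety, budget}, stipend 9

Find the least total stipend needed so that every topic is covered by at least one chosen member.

M1, M2, M3 cover every topic at stipend 2 + 6 + 16 = 24.
Any cover uses at least 3 members; among all covering selections none totals below 24.

24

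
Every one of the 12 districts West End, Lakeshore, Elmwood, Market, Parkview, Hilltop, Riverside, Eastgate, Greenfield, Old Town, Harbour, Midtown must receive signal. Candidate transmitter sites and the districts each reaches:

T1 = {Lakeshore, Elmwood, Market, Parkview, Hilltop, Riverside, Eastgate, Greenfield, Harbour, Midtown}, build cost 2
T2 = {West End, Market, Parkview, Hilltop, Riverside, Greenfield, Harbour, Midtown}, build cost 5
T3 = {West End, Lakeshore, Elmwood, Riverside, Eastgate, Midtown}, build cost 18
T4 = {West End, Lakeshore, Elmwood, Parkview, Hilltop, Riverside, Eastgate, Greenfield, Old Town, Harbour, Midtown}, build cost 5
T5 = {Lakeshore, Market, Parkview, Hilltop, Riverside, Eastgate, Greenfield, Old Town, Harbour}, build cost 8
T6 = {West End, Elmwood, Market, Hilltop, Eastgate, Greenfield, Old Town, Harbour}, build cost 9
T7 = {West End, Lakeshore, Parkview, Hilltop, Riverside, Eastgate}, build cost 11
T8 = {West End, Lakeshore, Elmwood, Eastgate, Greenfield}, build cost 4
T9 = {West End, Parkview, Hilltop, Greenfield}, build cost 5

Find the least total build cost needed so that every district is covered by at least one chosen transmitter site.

T1, T4 cover every district at build cost 2 + 5 = 7.
Any cover uses at least 2 transmitter sites; among all covering selections none totals below 7.

7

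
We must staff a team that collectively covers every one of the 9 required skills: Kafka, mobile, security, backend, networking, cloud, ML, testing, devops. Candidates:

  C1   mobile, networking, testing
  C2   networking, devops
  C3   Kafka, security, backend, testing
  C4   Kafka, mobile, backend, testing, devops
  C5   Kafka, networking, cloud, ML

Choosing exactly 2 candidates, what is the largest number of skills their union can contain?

8

Choosing C4, C5 covers {Kafka, mobile, backend, networking, cloud, ML, testing, devops} — 8 skills.
No choice of 2 candidates does better; here security is left uncovered.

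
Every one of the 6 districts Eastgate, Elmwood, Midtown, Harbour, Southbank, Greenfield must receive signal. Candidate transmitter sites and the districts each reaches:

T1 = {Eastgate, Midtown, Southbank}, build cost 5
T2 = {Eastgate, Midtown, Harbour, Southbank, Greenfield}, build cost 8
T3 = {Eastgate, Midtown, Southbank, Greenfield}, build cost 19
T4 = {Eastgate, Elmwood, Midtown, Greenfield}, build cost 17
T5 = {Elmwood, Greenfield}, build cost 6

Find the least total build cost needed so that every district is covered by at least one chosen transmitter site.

T2, T5 cover every district at build cost 8 + 6 = 14.
Any cover uses at least 2 transmitter sites; among all covering selections none totals below 14.

14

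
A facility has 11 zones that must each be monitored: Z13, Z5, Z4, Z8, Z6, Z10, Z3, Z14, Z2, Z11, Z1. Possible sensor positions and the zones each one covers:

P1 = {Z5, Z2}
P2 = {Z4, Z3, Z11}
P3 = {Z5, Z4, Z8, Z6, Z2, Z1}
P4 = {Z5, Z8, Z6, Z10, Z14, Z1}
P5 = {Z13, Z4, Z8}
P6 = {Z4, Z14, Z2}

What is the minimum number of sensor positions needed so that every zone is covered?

P1, P2, P4, P5 together cover {Z13, Z5, Z4, Z8, Z6, Z10, Z3, Z14, Z2, Z11, Z1} — every zone.
No 3 of the 6 sensor positions cover everything (all 20 triples fall short), so 4 is minimum.

4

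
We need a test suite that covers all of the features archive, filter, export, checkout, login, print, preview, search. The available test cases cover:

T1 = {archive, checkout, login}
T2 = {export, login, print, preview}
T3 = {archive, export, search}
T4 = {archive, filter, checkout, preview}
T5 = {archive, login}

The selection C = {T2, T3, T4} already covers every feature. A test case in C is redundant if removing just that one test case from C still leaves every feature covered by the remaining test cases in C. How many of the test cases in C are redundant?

0

Drop T2: login, print uncovered — not redundant.
Drop T3: search uncovered — not redundant.
Drop T4: filter, checkout uncovered — not redundant.
None of the test cases in C is redundant.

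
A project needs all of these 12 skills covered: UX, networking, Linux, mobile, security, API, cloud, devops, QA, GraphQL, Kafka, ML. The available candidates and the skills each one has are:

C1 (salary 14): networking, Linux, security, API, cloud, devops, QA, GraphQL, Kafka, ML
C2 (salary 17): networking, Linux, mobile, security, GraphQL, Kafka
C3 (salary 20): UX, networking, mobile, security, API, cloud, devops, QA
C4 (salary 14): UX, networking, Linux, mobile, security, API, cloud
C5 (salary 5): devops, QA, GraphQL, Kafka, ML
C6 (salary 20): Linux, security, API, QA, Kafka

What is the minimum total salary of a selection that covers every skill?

19

C4, C5 cover every skill at salary 14 + 5 = 19.
Any cover uses at least 2 candidates; among all covering selections none totals below 19.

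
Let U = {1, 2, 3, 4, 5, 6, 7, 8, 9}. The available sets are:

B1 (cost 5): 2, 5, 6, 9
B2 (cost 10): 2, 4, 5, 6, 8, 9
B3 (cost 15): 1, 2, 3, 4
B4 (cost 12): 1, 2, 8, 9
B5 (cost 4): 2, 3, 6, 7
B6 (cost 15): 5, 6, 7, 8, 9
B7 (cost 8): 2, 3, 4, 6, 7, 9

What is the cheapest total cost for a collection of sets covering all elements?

B1, B4, B7 cover every element at cost 5 + 12 + 8 = 25.
Any cover uses at least 2 sets; among all covering selections none totals below 25.
Greedy by coverage-per-cost would pick B5, B1, B2, B4 for 31 — worse than the optimum 25.

25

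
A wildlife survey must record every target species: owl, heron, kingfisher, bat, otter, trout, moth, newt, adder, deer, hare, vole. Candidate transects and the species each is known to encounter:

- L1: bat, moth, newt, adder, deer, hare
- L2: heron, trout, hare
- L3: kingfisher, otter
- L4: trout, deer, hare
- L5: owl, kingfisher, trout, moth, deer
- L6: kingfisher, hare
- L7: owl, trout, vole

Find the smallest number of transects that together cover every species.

L1, L2, L3, L7 together cover {owl, heron, kingfisher, bat, otter, trout, moth, newt, adder, deer, hare, vole} — every species.
No 3 of the 7 transects cover everything (all 35 triples fall short), so 4 is minimum.
Greedy (largest uncovered first) would take L1, L5, L2, L3, L7 — 5 transects — but 4 suffice.

4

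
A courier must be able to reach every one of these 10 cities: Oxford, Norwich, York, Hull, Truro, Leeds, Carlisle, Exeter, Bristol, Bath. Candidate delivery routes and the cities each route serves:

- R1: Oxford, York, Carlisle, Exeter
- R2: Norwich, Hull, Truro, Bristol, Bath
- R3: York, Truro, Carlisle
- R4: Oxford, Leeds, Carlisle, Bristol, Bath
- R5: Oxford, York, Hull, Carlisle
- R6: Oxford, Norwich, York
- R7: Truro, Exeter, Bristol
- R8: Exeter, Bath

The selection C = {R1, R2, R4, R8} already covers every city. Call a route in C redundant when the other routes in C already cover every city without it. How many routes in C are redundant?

1

Drop R1: York uncovered — not redundant.
Drop R2: Norwich, Hull, Truro uncovered — not redundant.
Drop R4: Leeds uncovered — not redundant.
Drop R8: the rest still cover every city — redundant.
1 redundant: R8.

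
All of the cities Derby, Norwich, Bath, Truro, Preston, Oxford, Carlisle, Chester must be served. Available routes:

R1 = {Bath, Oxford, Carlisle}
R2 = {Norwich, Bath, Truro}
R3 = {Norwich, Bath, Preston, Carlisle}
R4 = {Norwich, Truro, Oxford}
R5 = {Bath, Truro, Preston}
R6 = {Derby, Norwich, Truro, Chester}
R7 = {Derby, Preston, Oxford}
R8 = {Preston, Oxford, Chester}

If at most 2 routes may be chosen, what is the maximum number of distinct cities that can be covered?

7

Choosing R1, R6 covers {Derby, Norwich, Bath, Truro, Oxford, Carlisle, Chester} — 7 cities.
No choice of 2 routes does better; here Preston is left uncovered.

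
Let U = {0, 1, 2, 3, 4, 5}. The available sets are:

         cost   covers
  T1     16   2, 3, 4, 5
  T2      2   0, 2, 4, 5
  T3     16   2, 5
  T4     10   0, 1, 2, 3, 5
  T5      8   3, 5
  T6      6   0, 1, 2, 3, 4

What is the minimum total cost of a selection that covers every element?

8

T2, T6 cover every element at cost 2 + 6 = 8.
Any cover uses at least 2 sets; among all covering selections none totals below 8.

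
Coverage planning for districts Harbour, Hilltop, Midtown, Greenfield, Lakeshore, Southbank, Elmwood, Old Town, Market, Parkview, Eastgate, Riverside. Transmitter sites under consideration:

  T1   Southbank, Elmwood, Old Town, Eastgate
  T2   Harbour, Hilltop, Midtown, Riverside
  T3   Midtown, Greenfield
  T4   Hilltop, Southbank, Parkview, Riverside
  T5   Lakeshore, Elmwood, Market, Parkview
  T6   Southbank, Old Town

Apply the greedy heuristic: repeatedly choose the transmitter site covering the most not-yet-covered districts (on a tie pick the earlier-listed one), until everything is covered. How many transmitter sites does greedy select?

Pick 1: T1 covers 4 new districts (Southbank, Elmwood, Old Town, Eastgate).
Pick 2: T2 covers 4 new districts (Harbour, Hilltop, Midtown, Riverside).
Pick 3: T5 covers 3 new districts (Lakeshore, Market, Parkview).
Pick 4: T3 covers 1 new districts (Greenfield).
Greedy uses 4 transmitter sites.

4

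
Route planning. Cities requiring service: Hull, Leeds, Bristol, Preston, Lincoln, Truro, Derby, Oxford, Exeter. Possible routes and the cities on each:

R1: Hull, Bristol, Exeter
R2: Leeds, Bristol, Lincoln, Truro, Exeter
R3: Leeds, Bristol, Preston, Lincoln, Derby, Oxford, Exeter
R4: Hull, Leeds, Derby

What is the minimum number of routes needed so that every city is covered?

3

R1, R2, R3 together cover {Hull, Leeds, Bristol, Preston, Lincoln, Truro, Derby, Oxford, Exeter} — every city.
No 2 of the 4 routes cover everything (all 6 pairs fall short), so 3 is minimum.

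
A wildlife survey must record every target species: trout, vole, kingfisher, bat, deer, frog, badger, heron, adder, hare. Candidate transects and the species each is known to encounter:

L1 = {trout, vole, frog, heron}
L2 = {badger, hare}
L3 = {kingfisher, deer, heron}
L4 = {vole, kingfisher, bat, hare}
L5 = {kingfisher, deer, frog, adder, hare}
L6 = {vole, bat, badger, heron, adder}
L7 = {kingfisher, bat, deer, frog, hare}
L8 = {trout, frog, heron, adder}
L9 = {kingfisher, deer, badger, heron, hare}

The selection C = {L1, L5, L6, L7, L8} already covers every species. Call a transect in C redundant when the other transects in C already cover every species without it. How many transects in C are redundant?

Drop L1: the rest still cover every species — redundant.
Drop L5: the rest still cover every species — redundant.
Drop L6: badger uncovered — not redundant.
Drop L7: the rest still cover every species — redundant.
Drop L8: the rest still cover every species — redundant.
4 redundant: L1, L5, L7, L8.

4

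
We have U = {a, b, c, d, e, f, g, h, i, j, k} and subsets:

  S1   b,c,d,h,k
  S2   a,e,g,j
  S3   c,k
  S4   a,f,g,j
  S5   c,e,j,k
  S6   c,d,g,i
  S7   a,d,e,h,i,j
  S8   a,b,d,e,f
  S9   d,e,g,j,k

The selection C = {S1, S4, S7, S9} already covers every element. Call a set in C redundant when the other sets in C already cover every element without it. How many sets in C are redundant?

Drop S1: b, c uncovered — not redundant.
Drop S4: f uncovered — not redundant.
Drop S7: i uncovered — not redundant.
Drop S9: the rest still cover every element — redundant.
1 redundant: S9.

1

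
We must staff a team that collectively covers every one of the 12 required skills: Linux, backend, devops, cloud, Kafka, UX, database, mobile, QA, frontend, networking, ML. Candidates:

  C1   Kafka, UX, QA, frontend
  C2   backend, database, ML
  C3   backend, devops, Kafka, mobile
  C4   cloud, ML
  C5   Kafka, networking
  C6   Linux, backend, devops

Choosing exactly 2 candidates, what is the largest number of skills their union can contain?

7

Choosing C1, C2 covers {backend, Kafka, UX, database, QA, frontend, ML} — 7 skills.
No choice of 2 candidates does better; here Linux, devops, cloud, mobile, networking are left uncovered.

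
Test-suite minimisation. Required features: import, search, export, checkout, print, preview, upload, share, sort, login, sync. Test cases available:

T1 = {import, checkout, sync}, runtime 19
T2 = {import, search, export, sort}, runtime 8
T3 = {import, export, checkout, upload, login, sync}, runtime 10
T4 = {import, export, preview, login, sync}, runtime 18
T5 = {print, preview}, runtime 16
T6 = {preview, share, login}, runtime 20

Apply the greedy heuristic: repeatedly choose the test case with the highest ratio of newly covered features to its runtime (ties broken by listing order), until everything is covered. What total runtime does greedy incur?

Pick 1: T3 adds 6 new (import, export, checkout, upload, login, sync) at runtime 10 (ratio 6/10).
Pick 2: T2 adds 2 new (search, sort) at runtime 8 (ratio 2/8).
Pick 3: T5 adds 2 new (print, preview) at runtime 16 (ratio 2/16).
Pick 4: T6 adds 1 new (share) at runtime 20 (ratio 1/20).
Greedy total runtime: 10 + 8 + 16 + 20 = 54.

54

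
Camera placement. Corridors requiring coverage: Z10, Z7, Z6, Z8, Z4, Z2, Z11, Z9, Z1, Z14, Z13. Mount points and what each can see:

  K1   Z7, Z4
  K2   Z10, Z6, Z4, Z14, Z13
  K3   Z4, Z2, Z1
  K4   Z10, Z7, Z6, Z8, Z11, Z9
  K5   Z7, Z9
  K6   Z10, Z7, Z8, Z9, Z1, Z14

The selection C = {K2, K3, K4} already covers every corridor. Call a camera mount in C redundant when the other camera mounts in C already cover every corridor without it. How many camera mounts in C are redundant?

Drop K2: Z14, Z13 uncovered — not redundant.
Drop K3: Z2, Z1 uncovered — not redundant.
Drop K4: Z7, Z8, Z11, Z9 uncovered — not redundant.
None of the camera mounts in C is redundant.

0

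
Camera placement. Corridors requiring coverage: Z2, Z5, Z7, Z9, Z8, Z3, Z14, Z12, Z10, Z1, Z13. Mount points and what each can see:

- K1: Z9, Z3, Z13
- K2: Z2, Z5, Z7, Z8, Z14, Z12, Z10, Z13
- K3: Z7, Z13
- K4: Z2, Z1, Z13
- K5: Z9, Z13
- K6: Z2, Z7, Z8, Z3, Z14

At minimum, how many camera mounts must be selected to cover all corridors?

3

K1, K2, K4 together cover {Z2, Z5, Z7, Z9, Z8, Z3, Z14, Z12, Z10, Z1, Z13} — every corridor.
No 2 of the 6 camera mounts cover everything (all 15 pairs fall short), so 3 is minimum.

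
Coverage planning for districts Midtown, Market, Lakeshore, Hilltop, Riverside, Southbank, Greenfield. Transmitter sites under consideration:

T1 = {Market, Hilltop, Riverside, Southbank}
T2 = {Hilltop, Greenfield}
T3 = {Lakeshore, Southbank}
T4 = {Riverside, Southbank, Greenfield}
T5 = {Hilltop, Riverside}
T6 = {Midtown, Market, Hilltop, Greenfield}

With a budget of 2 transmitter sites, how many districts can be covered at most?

Choosing T1, T6 covers {Midtown, Market, Hilltop, Riverside, Southbank, Greenfield} — 6 districts.
No choice of 2 transmitter sites does better; here Lakeshore is left uncovered.

6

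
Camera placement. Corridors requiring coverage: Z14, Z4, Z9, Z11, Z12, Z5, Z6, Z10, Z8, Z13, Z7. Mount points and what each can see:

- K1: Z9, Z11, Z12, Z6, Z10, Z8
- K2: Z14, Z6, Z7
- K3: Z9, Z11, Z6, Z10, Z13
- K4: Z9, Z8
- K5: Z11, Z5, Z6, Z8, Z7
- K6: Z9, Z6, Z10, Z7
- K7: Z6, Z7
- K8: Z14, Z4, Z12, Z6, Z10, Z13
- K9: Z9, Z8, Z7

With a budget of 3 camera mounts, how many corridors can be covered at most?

Choosing K1, K5, K8 covers {Z14, Z4, Z9, Z11, Z12, Z5, Z6, Z10, Z8, Z13, Z7} — 11 corridors.
That is all 11 corridors.

11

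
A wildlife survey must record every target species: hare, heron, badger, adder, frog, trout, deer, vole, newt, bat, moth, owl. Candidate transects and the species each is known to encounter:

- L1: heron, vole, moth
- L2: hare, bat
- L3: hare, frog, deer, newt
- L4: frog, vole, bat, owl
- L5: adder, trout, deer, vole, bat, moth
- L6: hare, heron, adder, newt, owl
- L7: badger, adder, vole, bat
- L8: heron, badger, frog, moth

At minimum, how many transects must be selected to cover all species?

L5, L6, L8 together cover {hare, heron, badger, adder, frog, trout, deer, vole, newt, bat, moth, owl} — every species.
No 2 of the 8 transects cover everything (all 28 pairs fall short), so 3 is minimum.

3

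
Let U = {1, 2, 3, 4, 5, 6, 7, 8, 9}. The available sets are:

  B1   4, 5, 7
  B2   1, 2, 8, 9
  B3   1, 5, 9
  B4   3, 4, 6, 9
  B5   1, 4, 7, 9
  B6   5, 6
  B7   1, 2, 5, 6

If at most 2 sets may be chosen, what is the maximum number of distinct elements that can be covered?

Choosing B1, B2 covers {1, 2, 4, 5, 7, 8, 9} — 7 elements.
No choice of 2 sets does better; here 3, 6 are left uncovered.

7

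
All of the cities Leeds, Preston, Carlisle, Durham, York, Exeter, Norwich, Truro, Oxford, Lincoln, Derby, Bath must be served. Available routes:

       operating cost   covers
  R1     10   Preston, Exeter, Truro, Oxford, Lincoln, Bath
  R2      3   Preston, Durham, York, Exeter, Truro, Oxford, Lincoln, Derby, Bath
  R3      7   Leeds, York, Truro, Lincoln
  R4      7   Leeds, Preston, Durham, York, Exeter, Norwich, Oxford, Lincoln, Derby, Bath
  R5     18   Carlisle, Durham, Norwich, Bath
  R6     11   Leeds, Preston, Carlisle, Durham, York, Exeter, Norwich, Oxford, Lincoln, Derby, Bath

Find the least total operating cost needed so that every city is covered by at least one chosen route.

R2, R6 cover every city at operating cost 3 + 11 = 14.
Any cover uses at least 2 routes; among all covering selections none totals below 14.

14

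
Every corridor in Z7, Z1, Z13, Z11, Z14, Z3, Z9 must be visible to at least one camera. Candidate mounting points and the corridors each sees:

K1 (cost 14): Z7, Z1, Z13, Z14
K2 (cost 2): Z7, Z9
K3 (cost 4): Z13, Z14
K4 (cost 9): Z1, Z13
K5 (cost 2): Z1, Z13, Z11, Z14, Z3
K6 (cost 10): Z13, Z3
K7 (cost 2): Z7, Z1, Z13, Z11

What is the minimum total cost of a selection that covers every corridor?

4

K2, K5 cover every corridor at cost 2 + 2 = 4.
Any cover uses at least 2 camera mounts; among all covering selections none totals below 4.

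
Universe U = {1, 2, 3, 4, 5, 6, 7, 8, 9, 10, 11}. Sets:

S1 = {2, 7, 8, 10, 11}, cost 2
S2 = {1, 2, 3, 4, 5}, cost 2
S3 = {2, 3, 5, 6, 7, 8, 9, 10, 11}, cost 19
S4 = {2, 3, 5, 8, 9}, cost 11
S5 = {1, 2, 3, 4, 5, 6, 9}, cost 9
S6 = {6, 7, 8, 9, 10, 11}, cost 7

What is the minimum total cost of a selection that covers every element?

9

S2, S6 cover every element at cost 2 + 7 = 9.
Any cover uses at least 2 sets; among all covering selections none totals below 9.
Greedy by coverage-per-cost would pick S1, S2, S6 for 11 — worse than the optimum 9.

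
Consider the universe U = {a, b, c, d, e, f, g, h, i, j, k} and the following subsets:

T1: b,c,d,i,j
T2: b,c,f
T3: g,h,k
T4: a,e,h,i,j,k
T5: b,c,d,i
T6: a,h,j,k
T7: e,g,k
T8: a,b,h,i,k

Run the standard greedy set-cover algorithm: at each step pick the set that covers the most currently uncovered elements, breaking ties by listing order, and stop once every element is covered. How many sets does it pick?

Pick 1: T4 covers 6 new elements (a, e, h, i, j, k).
Pick 2: T1 covers 3 new elements (b, c, d).
Pick 3: T2 covers 1 new elements (f).
Pick 4: T3 covers 1 new elements (g).
Greedy uses 4 sets.

4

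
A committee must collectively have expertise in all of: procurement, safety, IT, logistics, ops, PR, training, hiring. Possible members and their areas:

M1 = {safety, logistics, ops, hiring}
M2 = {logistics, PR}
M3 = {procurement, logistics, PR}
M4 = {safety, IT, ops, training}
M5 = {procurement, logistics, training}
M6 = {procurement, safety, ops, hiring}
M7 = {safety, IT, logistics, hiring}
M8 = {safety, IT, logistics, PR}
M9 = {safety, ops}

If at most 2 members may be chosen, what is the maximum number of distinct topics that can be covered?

7

Choosing M3, M4 covers {procurement, safety, IT, logistics, ops, PR, training} — 7 topics.
No choice of 2 members does better; here hiring is left uncovered.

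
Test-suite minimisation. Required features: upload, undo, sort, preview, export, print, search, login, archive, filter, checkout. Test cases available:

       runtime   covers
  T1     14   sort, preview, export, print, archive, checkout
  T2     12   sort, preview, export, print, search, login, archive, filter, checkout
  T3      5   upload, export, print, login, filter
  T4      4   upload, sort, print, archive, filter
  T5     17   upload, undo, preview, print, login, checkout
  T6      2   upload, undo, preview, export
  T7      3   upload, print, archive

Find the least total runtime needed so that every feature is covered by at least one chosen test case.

T2, T6 cover every feature at runtime 12 + 2 = 14.
Any cover uses at least 2 test cases; among all covering selections none totals below 14.
Greedy by coverage-per-runtime would pick T6, T4, T2 for 18 — worse than the optimum 14.

14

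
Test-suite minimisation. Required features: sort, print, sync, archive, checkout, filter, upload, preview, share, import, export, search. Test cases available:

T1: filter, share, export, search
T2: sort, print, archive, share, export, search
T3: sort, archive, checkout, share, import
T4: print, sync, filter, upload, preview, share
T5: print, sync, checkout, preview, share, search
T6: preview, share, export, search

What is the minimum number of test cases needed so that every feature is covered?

T1, T3, T4 together cover {sort, print, sync, archive, checkout, filter, upload, preview, share, import, export, search} — every feature.
No 2 of the 6 test cases cover everything (all 15 pairs fall short), so 3 is minimum.

3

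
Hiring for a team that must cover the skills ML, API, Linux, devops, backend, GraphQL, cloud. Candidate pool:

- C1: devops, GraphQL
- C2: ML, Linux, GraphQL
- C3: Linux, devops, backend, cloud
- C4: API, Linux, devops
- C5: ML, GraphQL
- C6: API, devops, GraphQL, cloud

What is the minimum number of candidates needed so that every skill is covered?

C2, C3, C4 together cover {ML, API, Linux, devops, backend, GraphQL, cloud} — every skill.
No 2 of the 6 candidates cover everything (all 15 pairs fall short), so 3 is minimum.

3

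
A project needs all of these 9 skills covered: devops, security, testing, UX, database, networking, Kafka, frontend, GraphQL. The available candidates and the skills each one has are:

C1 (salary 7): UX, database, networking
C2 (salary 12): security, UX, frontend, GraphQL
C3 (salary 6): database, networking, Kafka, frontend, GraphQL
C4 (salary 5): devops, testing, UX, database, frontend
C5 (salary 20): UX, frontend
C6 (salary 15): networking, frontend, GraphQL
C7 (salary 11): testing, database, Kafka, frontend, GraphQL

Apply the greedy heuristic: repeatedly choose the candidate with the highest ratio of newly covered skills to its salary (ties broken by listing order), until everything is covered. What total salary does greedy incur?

Pick 1: C4 adds 5 new (devops, testing, UX, database, frontend) at salary 5 (ratio 5/5).
Pick 2: C3 adds 3 new (networking, Kafka, GraphQL) at salary 6 (ratio 3/6).
Pick 3: C2 adds 1 new (security) at salary 12 (ratio 1/12).
Greedy total salary: 5 + 6 + 12 = 23.

23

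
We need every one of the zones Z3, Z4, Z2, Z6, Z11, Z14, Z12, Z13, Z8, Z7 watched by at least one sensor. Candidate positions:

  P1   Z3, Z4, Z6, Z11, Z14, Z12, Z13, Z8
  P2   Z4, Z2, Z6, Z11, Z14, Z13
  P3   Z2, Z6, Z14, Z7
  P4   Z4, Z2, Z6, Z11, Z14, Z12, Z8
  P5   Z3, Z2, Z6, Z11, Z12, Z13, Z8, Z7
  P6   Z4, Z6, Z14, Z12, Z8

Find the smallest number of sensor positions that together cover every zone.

P1, P3 together cover {Z3, Z4, Z2, Z6, Z11, Z14, Z12, Z13, Z8, Z7} — every zone.
No single sensor position contains all 10 zones, so 2 is optimal.

2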